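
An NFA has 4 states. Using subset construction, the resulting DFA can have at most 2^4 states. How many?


NFA has 4 states
Subset construction: each DFA state = subset of NFA states
Maximum subsets = 2^4
2^4 = 16

16


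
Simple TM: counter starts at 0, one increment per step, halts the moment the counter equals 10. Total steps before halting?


Counter starts at 0. Counting sequence:
  Step 1: counter = 1
  Step 2: counter = 2
  Step 3: counter = 3
  Step 4: counter = 4
  Step 5: counter = 5
  Step 6: counter = 6
  ...
  Step 10: counter = 10
Counter reached 10 -> halt
Total steps = 10

10


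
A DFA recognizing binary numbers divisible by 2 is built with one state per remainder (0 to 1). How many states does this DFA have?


Divisibility by 2 is tracked via the remainder mod 2: 0, 1, ..., 1
The construction assigns one state to each remainder
Number of remainders = 2

2


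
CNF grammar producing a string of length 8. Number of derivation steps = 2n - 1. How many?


Chomsky Normal Form derivation:
String length n = 8
Each step either:
  - Splits a nonterminal into two (n-1 such steps)
  - Converts a nonterminal to terminal (n such steps)
Total = (n-1) + n = 2n - 1
= 2(8) - 1
= 16 - 1
= 15

15


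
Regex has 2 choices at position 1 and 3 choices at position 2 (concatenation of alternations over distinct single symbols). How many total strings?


First group: 2 alternatives
Second group: 3 alternatives
Concatenation: each choice from group 1 pairs with each from group 2
Total = 2 x 3 = 6

6


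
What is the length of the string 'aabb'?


String: 'aabb'
Counting characters:
  'a' appears 2 time(s)
  'b' appears 2 time(s)
Total length = 2 + 2 = 4

4


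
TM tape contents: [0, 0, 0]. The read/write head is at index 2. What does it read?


Tape: [0, 0, 0]
Positions: 0 1 2
Values:    0 0 0
Head at position 2
tape[2] = 0

0


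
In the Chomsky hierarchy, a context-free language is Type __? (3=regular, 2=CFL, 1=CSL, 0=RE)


Chomsky hierarchy levels:
  Type 3: Regular (DFA/NFA/regex)
  Type 2: Context-free (PDA)
  Type 1: Context-sensitive
  Type 0: Recursively enumerable (TM)
'context-free' corresponds to Type 2

2


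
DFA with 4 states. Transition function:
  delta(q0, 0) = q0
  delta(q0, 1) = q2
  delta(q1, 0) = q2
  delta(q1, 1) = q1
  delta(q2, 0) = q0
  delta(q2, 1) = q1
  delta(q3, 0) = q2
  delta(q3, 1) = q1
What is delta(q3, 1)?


Looking up transition function:
delta(q3, 1) in the table
Row: q3, Column: 1
Result: q1

q1


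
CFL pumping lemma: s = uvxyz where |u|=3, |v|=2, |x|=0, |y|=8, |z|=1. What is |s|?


|s| = |u| + |v| + |x| + |y| + |z|
= 3 + 2 + 0 + 8 + 1
= 5 + 0 + 9
= 5 + 9
= 14

14


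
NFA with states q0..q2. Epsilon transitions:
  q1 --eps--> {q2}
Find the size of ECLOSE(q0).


Starting from q0
Initialize closure = {q0}
q0 has no outgoing epsilon transitions -> nothing to add
Final closure: {q0}
Size = 1

1


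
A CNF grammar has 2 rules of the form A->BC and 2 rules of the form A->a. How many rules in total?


CNF allows two rule forms:
  A -> BC (binary): 2 rules
  A -> a (terminal): 2 rules
Total = 2 + 2 = 4

4


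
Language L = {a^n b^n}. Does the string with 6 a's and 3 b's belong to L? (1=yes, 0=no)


Language requires equal numbers of a's and b's
PDA pushes for each 'a', pops for each 'b'
Number of a's = 6
Number of b's = 3
6 != 3 -> Reject

0


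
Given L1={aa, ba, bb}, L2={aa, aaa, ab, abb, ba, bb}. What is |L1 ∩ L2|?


L1 = {aa, ba, bb}
L2 = {aa, aaa, ab, abb, ba, bb}
Checking each string in L1 against L2:
  'aa': in L2? Yes
  'ba': in L2? Yes
  'bb': in L2? Yes
Intersection = {aa, ba, bb}
|L1 ∩ L2| = 3

3


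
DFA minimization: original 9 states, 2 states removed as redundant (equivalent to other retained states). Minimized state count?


Original DFA: 9 states
Redundant states removed: 2
Minimized states = original - removed
= 9 - 2
= 7

7


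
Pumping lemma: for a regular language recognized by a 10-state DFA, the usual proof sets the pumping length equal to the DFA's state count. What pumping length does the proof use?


Pumping lemma for regular languages (standard proof):
Take p = |Q|, the number of DFA states.
Any string of length >= |Q| passes through |Q|+1 states while reading its first |Q| symbols,
so by pigeonhole some state repeats, giving the loop that can be pumped.
Here |Q| = 10
Therefore the proof uses p = 10

10


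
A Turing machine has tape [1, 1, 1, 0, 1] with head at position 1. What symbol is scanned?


Tape: [1, 1, 1, 0, 1]
Positions: 0 1 2 3 4
Values:    1 1 1 0 1
Head at position 1
tape[1] = 1

1


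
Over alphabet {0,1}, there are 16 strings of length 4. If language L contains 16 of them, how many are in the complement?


Alphabet: {0,1}
String length: 4
Total strings of length 4 = 2^4 = 16
Strings in L = 16
Complement = total - |L|
= 16 - 16
= 0

0


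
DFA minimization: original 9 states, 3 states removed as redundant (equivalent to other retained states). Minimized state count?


Original DFA: 9 states
Redundant states removed: 3
Minimized states = original - removed
= 9 - 3
= 6

6


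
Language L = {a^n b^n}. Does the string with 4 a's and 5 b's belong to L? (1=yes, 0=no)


Language requires equal numbers of a's and b's
PDA pushes for each 'a', pops for each 'b'
Number of a's = 4
Number of b's = 5
4 != 5 -> Reject

0


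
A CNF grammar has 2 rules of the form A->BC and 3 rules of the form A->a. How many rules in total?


CNF allows two rule forms:
  A -> BC (binary): 2 rules
  A -> a (terminal): 3 rules
Total = 2 + 3 = 5

5


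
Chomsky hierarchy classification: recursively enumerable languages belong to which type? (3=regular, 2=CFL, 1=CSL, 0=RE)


Chomsky hierarchy levels:
  Type 3: Regular (DFA/NFA/regex)
  Type 2: Context-free (PDA)
  Type 1: Context-sensitive
  Type 0: Recursively enumerable (TM)
'recursively enumerable' corresponds to Type 0

0


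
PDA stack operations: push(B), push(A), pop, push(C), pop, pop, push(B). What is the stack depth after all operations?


Tracing stack operations:
  push(B) -> stack = [B], depth=1
  push(A) -> stack = [B,A], depth=2
  pop -> removed A, stack = [B], depth=1
  push(C) -> stack = [B,C], depth=2
  pop -> removed C, stack = [B], depth=1
  pop -> removed B, stack = [], depth=0
  push(B) -> stack = [B], depth=1
Final depth = 1

1


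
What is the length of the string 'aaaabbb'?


String: 'aaaabbb'
Counting characters:
  'a' appears 4 time(s)
  'b' appears 3 time(s)
Total length = 4 + 3 = 7

7


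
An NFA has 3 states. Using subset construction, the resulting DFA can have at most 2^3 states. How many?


NFA has 3 states
Subset construction: each DFA state = subset of NFA states
Maximum subsets = 2^3
2^3 = 8

8


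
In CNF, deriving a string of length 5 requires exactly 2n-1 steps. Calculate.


Chomsky Normal Form derivation:
String length n = 5
Each step either:
  - Splits a nonterminal into two (n-1 such steps)
  - Converts a nonterminal to terminal (n such steps)
Total = (n-1) + n = 2n - 1
= 2(5) - 1
= 10 - 1
= 9

9


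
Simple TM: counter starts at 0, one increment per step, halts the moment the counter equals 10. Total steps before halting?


Counter starts at 0. Counting sequence:
  Step 1: counter = 1
  Step 2: counter = 2
  Step 3: counter = 3
  Step 4: counter = 4
  Step 5: counter = 5
  Step 6: counter = 6
  ...
  Step 10: counter = 10
Counter reached 10 -> halt
Total steps = 10

10


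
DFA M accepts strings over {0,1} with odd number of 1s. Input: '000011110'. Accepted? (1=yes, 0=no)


DFA has 2 states: q_even (start, accept=no) and q_odd
Processing string '000011110' character by character:
  Position 0: read '0', 1-count=0 -> q_even (no change)
  Position 1: read '0', 1-count=0 -> q_even (no change)
  Position 2: read '0', 1-count=0 -> q_even (no change)
  Position 3: read '0', 1-count=0 -> q_even (no change)
  Position 4: read '1', 1-count=1 -> q_odd
  Position 5: read '1', 1-count=2 -> q_even
  Position 6: read '1', 1-count=3 -> q_odd
  Position 7: read '1', 1-count=4 -> q_even
  Position 8: read '0', 1-count=4 -> q_even (no change)
Final state: q_even, total 1s = 4 (even); the DFA requires an odd count -> reject

0


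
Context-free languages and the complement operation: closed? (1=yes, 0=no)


CFL closure properties:
  Closed under: union, concatenation, Kleene star
  NOT closed under: intersection, complement
Operation 'complement' is in not-closed list -> No (not closed)

0


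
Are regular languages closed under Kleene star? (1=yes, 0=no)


Regular languages are closed under:
- Union (DFA product construction)
- Intersection (DFA product construction)
- Complement (swap accept/reject states)
- Concatenation (NFA construction)
- Kleene star (NFA construction)
Kleene star is in this list
Therefore: closed

1


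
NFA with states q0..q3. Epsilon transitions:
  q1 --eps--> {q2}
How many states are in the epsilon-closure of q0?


Starting from q0
Initialize closure = {q0}
q0 has no outgoing epsilon transitions -> nothing to add
Final closure: {q0}
Size = 1

1


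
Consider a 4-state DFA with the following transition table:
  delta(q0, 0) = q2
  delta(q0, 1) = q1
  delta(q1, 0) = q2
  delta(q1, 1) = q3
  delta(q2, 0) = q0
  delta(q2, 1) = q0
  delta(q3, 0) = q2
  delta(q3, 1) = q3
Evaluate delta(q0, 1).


Looking up transition function:
delta(q0, 1) in the table
Row: q0, Column: 1
Result: q1

q1


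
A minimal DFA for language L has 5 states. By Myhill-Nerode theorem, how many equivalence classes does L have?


Myhill-Nerode theorem:
Number of equivalence classes = number of states in minimal DFA
Minimal DFA states = 5
Therefore equivalence classes = 5

5


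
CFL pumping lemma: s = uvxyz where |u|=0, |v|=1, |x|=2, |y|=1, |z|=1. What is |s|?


|s| = |u| + |v| + |x| + |y| + |z|
= 0 + 1 + 2 + 1 + 1
= 1 + 2 + 2
= 3 + 2
= 5

5


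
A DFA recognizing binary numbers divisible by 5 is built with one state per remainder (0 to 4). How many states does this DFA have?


Divisibility by 5 is tracked via the remainder mod 5: 0, 1, ..., 4
The construction assigns one state to each remainder
Number of remainders = 5

5


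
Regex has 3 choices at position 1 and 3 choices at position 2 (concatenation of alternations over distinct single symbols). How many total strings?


First group: 3 alternatives
Second group: 3 alternatives
Concatenation: each choice from group 1 pairs with each from group 2
Total = 3 x 3 = 9

9


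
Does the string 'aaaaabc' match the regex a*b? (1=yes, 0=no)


Pattern: a*b
String: 'aaaaabc'
Pattern requires: zero or more 'a's followed by exactly one 'b'
Found 5 leading 'a's
Remaining: 'bc'
Remaining is not 'b' -> no match
Result: 0

0


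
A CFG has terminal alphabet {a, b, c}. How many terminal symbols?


Terminal symbols: a, b, c
Counting each: a (#1), b (#2), c (#3)
Total = 3

3


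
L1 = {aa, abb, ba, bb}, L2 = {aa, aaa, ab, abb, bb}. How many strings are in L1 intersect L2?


L1 = {aa, abb, ba, bb}
L2 = {aa, aaa, ab, abb, bb}
Checking each string in L1 against L2:
  'aa': in L2? Yes
  'abb': in L2? Yes
  'ba': in L2? No
  'bb': in L2? Yes
Intersection = {aa, abb, bb}
|L1 ∩ L2| = 3

3


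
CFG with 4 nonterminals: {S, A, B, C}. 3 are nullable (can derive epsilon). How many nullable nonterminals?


Nonterminals: {S, A, B, C}
A nonterminal is nullable if it can derive epsilon
Counting nullable nonterminals: 3
Total nullable = 3

3


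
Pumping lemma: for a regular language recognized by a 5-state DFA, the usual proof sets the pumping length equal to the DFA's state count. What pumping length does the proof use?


Pumping lemma for regular languages (standard proof):
Take p = |Q|, the number of DFA states.
Any string of length >= |Q| passes through |Q|+1 states while reading its first |Q| symbols,
so by pigeonhole some state repeats, giving the loop that can be pumped.
Here |Q| = 5
Therefore the proof uses p = 5

5


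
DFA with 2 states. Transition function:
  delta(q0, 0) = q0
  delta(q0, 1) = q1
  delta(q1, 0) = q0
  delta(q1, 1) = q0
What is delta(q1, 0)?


Looking up transition function:
delta(q1, 0) in the table
Row: q1, Column: 0
Result: q0

q0


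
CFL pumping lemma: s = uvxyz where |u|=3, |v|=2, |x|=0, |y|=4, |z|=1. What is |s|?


|s| = |u| + |v| + |x| + |y| + |z|
= 3 + 2 + 0 + 4 + 1
= 5 + 0 + 5
= 5 + 5
= 10

10


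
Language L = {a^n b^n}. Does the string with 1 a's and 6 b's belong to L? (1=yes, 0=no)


Language requires equal numbers of a's and b's
PDA pushes for each 'a', pops for each 'b'
Number of a's = 1
Number of b's = 6
1 != 6 -> Reject

0


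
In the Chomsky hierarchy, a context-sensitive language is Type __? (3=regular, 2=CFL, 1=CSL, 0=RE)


Chomsky hierarchy levels:
  Type 3: Regular (DFA/NFA/regex)
  Type 2: Context-free (PDA)
  Type 1: Context-sensitive
  Type 0: Recursively enumerable (TM)
'context-sensitive' corresponds to Type 1

1


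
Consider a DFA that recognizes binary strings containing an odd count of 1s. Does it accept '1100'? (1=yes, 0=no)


DFA has 2 states: q_even (start, accept=no) and q_odd
Processing string '1100' character by character:
  Position 0: read '1', 1-count=1 -> q_odd
  Position 1: read '1', 1-count=2 -> q_even
  Position 2: read '0', 1-count=2 -> q_even (no change)
  Position 3: read '0', 1-count=2 -> q_even (no change)
Final state: q_even, total 1s = 2 (even); the DFA requires an odd count -> reject

0


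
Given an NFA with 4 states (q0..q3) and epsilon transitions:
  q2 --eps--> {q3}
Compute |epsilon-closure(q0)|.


Starting from q0
Initialize closure = {q0}
q0 has no outgoing epsilon transitions -> nothing to add
Final closure: {q0}
Size = 1

1


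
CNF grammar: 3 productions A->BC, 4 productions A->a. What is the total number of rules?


CNF allows two rule forms:
  A -> BC (binary): 3 rules
  A -> a (terminal): 4 rules
Total = 3 + 4 = 7

7


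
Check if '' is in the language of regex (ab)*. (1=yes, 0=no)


Pattern: (ab)*
String: ''
Pattern requires: zero or more repetitions of 'ab'
Pairs: []
All pairs are 'ab'? Yes
Result: 1

1


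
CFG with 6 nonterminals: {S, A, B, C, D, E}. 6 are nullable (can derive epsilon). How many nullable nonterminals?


Nonterminals: {S, A, B, C, D, E}
A nonterminal is nullable if it can derive epsilon
Counting nullable nonterminals: 6
Total nullable = 6

6


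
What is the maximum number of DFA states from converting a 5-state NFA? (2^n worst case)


NFA has 5 states
Subset construction: each DFA state = subset of NFA states
Maximum subsets = 2^5
2^5 = 32

32


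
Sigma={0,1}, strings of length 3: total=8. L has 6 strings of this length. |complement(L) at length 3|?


Alphabet: {0,1}
String length: 3
Total strings of length 3 = 2^3 = 8
Strings in L = 6
Complement = total - |L|
= 8 - 6
= 2

2


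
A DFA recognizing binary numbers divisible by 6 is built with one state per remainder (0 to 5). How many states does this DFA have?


Divisibility by 6 is tracked via the remainder mod 6: 0, 1, ..., 5
The construction assigns one state to each remainder
Number of remainders = 6

6


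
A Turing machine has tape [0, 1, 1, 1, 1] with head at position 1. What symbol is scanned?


Tape: [0, 1, 1, 1, 1]
Positions: 0 1 2 3 4
Values:    0 1 1 1 1
Head at position 1
tape[1] = 1

1


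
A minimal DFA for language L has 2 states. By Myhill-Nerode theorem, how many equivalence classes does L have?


Myhill-Nerode theorem:
Number of equivalence classes = number of states in minimal DFA
Minimal DFA states = 2
Therefore equivalence classes = 2

2


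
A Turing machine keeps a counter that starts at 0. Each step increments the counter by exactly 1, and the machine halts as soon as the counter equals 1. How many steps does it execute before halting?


Counter starts at 0. Counting sequence:
  Step 1: counter = 1
Counter reached 1 -> halt
Total steps = 1

1


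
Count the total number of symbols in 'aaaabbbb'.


String: 'aaaabbbb'
Counting characters:
  'a' appears 4 time(s)
  'b' appears 4 time(s)
Total length = 4 + 4 = 8

8


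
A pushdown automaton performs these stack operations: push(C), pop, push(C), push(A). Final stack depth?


Tracing stack operations:
  push(C) -> stack = [C], depth=1
  pop -> removed C, stack = [], depth=0
  push(C) -> stack = [C], depth=1
  push(A) -> stack = [C,A], depth=2
Final depth = 2

2


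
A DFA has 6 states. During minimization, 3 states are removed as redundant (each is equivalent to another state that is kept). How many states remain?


Original DFA: 6 states
Redundant states removed: 3
Minimized states = original - removed
= 6 - 3
= 3

3


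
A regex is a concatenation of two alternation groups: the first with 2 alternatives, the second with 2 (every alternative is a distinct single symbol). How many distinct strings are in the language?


First group: 2 alternatives
Second group: 2 alternatives
Concatenation: each choice from group 1 pairs with each from group 2
Total = 2 x 2 = 4

4


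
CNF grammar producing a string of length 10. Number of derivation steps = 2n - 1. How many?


Chomsky Normal Form derivation:
String length n = 10
Each step either:
  - Splits a nonterminal into two (n-1 such steps)
  - Converts a nonterminal to terminal (n such steps)
Total = (n-1) + n = 2n - 1
= 2(10) - 1
= 20 - 1
= 19

19


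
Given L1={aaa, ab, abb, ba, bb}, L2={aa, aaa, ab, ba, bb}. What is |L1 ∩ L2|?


L1 = {aaa, ab, abb, ba, bb}
L2 = {aa, aaa, ab, ba, bb}
Checking each string in L1 against L2:
  'aaa': in L2? Yes
  'ab': in L2? Yes
  'abb': in L2? No
  'ba': in L2? Yes
  'bb': in L2? Yes
Intersection = {aaa, ab, ba, bb}
|L1 ∩ L2| = 4

4


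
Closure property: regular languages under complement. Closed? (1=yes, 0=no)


Regular languages are closed under:
- Union (DFA product construction)
- Intersection (DFA product construction)
- Complement (swap accept/reject states)
- Concatenation (NFA construction)
- Kleene star (NFA construction)
complement is in this list
Therefore: closed

1


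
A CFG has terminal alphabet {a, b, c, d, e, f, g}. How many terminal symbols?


Terminal symbols: a, b, c, d, e, f, g
Counting each: a (#1), b (#2), c (#3), d (#4), e (#5), f (#6), g (#7)
Total = 7

7


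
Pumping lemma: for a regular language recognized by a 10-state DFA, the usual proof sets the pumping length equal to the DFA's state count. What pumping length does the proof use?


Pumping lemma for regular languages (standard proof):
Take p = |Q|, the number of DFA states.
Any string of length >= |Q| passes through |Q|+1 states while reading its first |Q| symbols,
so by pigeonhole some state repeats, giving the loop that can be pumped.
Here |Q| = 10
Therefore the proof uses p = 10

10


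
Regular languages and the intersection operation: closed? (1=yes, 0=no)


Regular languages are closed under all standard operations:
- Union: Yes (product construction)
- Intersection: Yes (product construction)
- Complement: Yes (swap accept/reject)
- Concatenation: Yes (NFA construction)
Operation: intersection -> Closed

1


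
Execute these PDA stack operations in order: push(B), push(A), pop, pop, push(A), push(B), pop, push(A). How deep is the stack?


Tracing stack operations:
  push(B) -> stack = [B], depth=1
  push(A) -> stack = [B,A], depth=2
  pop -> removed A, stack = [B], depth=1
  pop -> removed B, stack = [], depth=0
  push(A) -> stack = [A], depth=1
  push(B) -> stack = [A,B], depth=2
  pop -> removed B, stack = [A], depth=1
  push(A) -> stack = [A,A], depth=2
Final depth = 2

2


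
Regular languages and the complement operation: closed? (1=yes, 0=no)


Regular languages are closed under all standard operations:
- Union: Yes (product construction)
- Intersection: Yes (product construction)
- Complement: Yes (swap accept/reject)
- Concatenation: Yes (NFA construction)
Operation: complement -> Closed

1


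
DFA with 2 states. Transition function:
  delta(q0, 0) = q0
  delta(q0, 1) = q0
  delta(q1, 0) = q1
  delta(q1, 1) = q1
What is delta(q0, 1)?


Looking up transition function:
delta(q0, 1) in the table
Row: q0, Column: 1
Result: q0

q0


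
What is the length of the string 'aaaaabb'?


String: 'aaaaabb'
Counting characters:
  'a' appears 5 time(s)
  'b' appears 2 time(s)
Total length = 5 + 2 = 7

7


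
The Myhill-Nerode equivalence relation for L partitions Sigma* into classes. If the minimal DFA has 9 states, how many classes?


Myhill-Nerode theorem:
Number of equivalence classes = number of states in minimal DFA
Minimal DFA states = 9
Therefore equivalence classes = 9

9


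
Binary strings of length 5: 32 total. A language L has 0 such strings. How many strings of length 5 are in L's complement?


Alphabet: {0,1}
String length: 5
Total strings of length 5 = 2^5 = 32
Strings in L = 0
Complement = total - |L|
= 32 - 0
= 32

32


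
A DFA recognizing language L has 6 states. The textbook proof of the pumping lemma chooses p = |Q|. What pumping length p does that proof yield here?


Pumping lemma for regular languages (standard proof):
Take p = |Q|, the number of DFA states.
Any string of length >= |Q| passes through |Q|+1 states while reading its first |Q| symbols,
so by pigeonhole some state repeats, giving the loop that can be pumped.
Here |Q| = 6
Therefore the proof uses p = 6

6


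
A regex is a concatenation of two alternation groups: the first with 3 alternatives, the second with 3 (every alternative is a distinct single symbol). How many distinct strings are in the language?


First group: 3 alternatives
Second group: 3 alternatives
Concatenation: each choice from group 1 pairs with each from group 2
Total = 3 x 3 = 9

9


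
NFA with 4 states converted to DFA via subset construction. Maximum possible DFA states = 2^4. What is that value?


NFA has 4 states
Subset construction: each DFA state = subset of NFA states
Maximum subsets = 2^4
2^4 = 16

16


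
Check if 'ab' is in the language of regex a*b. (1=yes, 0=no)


Pattern: a*b
String: 'ab'
Pattern requires: zero or more 'a's followed by exactly one 'b'
Found 1 leading 'a's
Remaining: 'b'
Remaining is exactly 'b' -> match
Result: 1

1


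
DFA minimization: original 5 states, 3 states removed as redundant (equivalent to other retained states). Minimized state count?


Original DFA: 5 states
Redundant states removed: 3
Minimized states = original - removed
= 5 - 3
= 2

2


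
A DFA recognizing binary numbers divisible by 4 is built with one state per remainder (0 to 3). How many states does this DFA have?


Divisibility by 4 is tracked via the remainder mod 4: 0, 1, ..., 3
The construction assigns one state to each remainder
Number of remainders = 4

4


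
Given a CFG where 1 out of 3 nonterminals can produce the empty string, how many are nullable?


Nonterminals: {S, A, B}
A nonterminal is nullable if it can derive epsilon
Counting nullable nonterminals: 1
Total nullable = 1

1


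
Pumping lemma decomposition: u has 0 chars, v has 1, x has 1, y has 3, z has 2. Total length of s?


|s| = |u| + |v| + |x| + |y| + |z|
= 0 + 1 + 1 + 3 + 2
= 1 + 1 + 5
= 2 + 5
= 7

7


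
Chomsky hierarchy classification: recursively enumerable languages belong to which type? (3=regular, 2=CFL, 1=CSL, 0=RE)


Chomsky hierarchy levels:
  Type 3: Regular (DFA/NFA/regex)
  Type 2: Context-free (PDA)
  Type 1: Context-sensitive
  Type 0: Recursively enumerable (TM)
'recursively enumerable' corresponds to Type 0

0


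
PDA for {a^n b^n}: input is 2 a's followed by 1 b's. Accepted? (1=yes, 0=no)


Language requires equal numbers of a's and b's
PDA pushes for each 'a', pops for each 'b'
Number of a's = 2
Number of b's = 1
2 != 1 -> Reject

0


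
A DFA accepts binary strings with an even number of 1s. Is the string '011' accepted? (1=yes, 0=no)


DFA has 2 states: q_even (start, accept=yes) and q_odd
Processing string '011' character by character:
  Position 0: read '0', 1-count=0 -> q_even (no change)
  Position 1: read '1', 1-count=1 -> q_odd
  Position 2: read '1', 1-count=2 -> q_even
Final state: q_even, total 1s = 2 (even); the DFA requires an even count -> accept

1


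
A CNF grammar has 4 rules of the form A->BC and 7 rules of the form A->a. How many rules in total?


CNF allows two rule forms:
  A -> BC (binary): 4 rules
  A -> a (terminal): 7 rules
Total = 4 + 7 = 11

11


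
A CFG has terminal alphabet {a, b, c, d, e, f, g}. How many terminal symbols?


Terminal symbols: a, b, c, d, e, f, g
Counting each: a (#1), b (#2), c (#3), d (#4), e (#5), f (#6), g (#7)
Total = 7

7


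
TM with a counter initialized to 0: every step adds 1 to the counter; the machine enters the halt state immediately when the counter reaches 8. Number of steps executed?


Counter starts at 0. Counting sequence:
  Step 1: counter = 1
  Step 2: counter = 2
  Step 3: counter = 3
  Step 4: counter = 4
  Step 5: counter = 5
  Step 6: counter = 6
  Step 7: counter = 7
  Step 8: counter = 8
Counter reached 8 -> halt
Total steps = 8

8


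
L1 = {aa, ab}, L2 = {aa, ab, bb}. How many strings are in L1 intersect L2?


L1 = {aa, ab}
L2 = {aa, ab, bb}
Checking each string in L1 against L2:
  'aa': in L2? Yes
  'ab': in L2? Yes
Intersection = {aa, ab}
|L1 ∩ L2| = 2

2


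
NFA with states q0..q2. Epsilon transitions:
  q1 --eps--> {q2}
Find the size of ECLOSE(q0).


Starting from q0
Initialize closure = {q0}
q0 has no outgoing epsilon transitions -> nothing to add
Final closure: {q0}
Size = 1

1


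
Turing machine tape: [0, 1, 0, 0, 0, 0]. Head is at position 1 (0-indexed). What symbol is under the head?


Tape: [0, 1, 0, 0, 0, 0]
Positions: 0 1 2 3 4 5
Values:    0 1 0 0 0 0
Head at position 1
tape[1] = 1

1


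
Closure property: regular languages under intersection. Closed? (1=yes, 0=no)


Regular languages are closed under:
- Union (DFA product construction)
- Intersection (DFA product construction)
- Complement (swap accept/reject states)
- Concatenation (NFA construction)
- Kleene star (NFA construction)
intersection is in this list
Therefore: closed

1


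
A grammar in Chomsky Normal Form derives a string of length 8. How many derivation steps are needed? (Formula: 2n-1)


Chomsky Normal Form derivation:
String length n = 8
Each step either:
  - Splits a nonterminal into two (n-1 such steps)
  - Converts a nonterminal to terminal (n such steps)
Total = (n-1) + n = 2n - 1
= 2(8) - 1
= 16 - 1
= 15

15


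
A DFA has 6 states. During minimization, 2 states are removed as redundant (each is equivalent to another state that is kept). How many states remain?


Original DFA: 6 states
Redundant states removed: 2
Minimized states = original - removed
= 6 - 2
= 4

4


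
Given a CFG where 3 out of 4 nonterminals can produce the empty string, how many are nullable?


Nonterminals: {S, A, B, C}
A nonterminal is nullable if it can derive epsilon
Counting nullable nonterminals: 3
Total nullable = 3

3


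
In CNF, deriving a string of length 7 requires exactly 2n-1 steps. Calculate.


Chomsky Normal Form derivation:
String length n = 7
Each step either:
  - Splits a nonterminal into two (n-1 such steps)
  - Converts a nonterminal to terminal (n such steps)
Total = (n-1) + n = 2n - 1
= 2(7) - 1
= 14 - 1
= 13

13


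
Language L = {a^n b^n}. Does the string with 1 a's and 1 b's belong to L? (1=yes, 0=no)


Language requires equal numbers of a's and b's
PDA pushes for each 'a', pops for each 'b'
Number of a's = 1
Number of b's = 1
1 == 1 -> Accept

1


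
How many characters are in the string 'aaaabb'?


String: 'aaaabb'
Counting characters:
  'a' appears 4 time(s)
  'b' appears 2 time(s)
Total length = 4 + 2 = 6

6


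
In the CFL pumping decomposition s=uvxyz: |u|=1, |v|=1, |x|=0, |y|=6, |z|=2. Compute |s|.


|s| = |u| + |v| + |x| + |y| + |z|
= 1 + 1 + 0 + 6 + 2
= 2 + 0 + 8
= 2 + 8
= 10

10


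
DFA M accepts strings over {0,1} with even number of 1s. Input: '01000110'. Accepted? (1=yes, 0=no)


DFA has 2 states: q_even (start, accept=yes) and q_odd
Processing string '01000110' character by character:
  Position 0: read '0', 1-count=0 -> q_even (no change)
  Position 1: read '1', 1-count=1 -> q_odd
  Position 2: read '0', 1-count=1 -> q_odd (no change)
  Position 3: read '0', 1-count=1 -> q_odd (no change)
  Position 4: read '0', 1-count=1 -> q_odd (no change)
  Position 5: read '1', 1-count=2 -> q_even
  Position 6: read '1', 1-count=3 -> q_odd
  Position 7: read '0', 1-count=3 -> q_odd (no change)
Final state: q_odd, total 1s = 3 (odd); the DFA requires an even count -> reject

0


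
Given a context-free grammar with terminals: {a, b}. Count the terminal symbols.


Terminal symbols: a, b
Counting each: a (#1), b (#2)
Total = 2

2


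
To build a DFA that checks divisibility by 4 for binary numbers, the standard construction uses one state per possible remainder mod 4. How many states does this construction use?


Divisibility by 4 is tracked via the remainder mod 4: 0, 1, ..., 3
The construction assigns one state to each remainder
Number of remainders = 4

4


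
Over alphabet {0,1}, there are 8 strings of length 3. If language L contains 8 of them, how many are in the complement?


Alphabet: {0,1}
String length: 3
Total strings of length 3 = 2^3 = 8
Strings in L = 8
Complement = total - |L|
= 8 - 8
= 0

0


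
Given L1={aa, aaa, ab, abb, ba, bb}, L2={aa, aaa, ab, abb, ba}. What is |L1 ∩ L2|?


L1 = {aa, aaa, ab, abb, ba, bb}
L2 = {aa, aaa, ab, abb, ba}
Checking each string in L1 against L2:
  'aa': in L2? Yes
  'aaa': in L2? Yes
  'ab': in L2? Yes
  'abb': in L2? Yes
  'ba': in L2? Yes
  'bb': in L2? No
Intersection = {aa, aaa, ab, abb, ba}
|L1 ∩ L2| = 5

5


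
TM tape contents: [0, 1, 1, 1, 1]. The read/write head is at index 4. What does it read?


Tape: [0, 1, 1, 1, 1]
Positions: 0 1 2 3 4
Values:    0 1 1 1 1
Head at position 4
tape[4] = 1

1


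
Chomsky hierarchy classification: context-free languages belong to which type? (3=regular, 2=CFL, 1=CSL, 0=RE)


Chomsky hierarchy levels:
  Type 3: Regular (DFA/NFA/regex)
  Type 2: Context-free (PDA)
  Type 1: Context-sensitive
  Type 0: Recursively enumerable (TM)
'context-free' corresponds to Type 2

2


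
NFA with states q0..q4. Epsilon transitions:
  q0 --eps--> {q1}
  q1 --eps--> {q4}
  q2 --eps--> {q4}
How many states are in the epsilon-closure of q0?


Starting from q0
Initialize closure = {q0}
Follow epsilon from q0 -> add q1
Follow epsilon from q1 -> add q4
Final closure: {q0, q1, q4}
Size = 3

3


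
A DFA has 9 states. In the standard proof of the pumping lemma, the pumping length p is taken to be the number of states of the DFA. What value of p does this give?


Pumping lemma for regular languages (standard proof):
Take p = |Q|, the number of DFA states.
Any string of length >= |Q| passes through |Q|+1 states while reading its first |Q| symbols,
so by pigeonhole some state repeats, giving the loop that can be pumped.
Here |Q| = 9
Therefore the proof uses p = 9

9


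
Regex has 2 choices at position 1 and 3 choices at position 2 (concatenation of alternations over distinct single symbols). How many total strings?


First group: 2 alternatives
Second group: 3 alternatives
Concatenation: each choice from group 1 pairs with each from group 2
Total = 2 x 3 = 6

6


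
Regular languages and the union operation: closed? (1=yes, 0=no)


Regular languages are closed under all standard operations:
- Union: Yes (product construction)
- Intersection: Yes (product construction)
- Complement: Yes (swap accept/reject)
- Concatenation: Yes (NFA construction)
Operation: union -> Closed

1


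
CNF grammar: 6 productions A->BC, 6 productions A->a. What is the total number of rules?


CNF allows two rule forms:
  A -> BC (binary): 6 rules
  A -> a (terminal): 6 rules
Total = 6 + 6 = 12

12


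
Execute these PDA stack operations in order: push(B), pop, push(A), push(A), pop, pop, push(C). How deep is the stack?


Tracing stack operations:
  push(B) -> stack = [B], depth=1
  pop -> removed B, stack = [], depth=0
  push(A) -> stack = [A], depth=1
  push(A) -> stack = [A,A], depth=2
  pop -> removed A, stack = [A], depth=1
  pop -> removed A, stack = [], depth=0
  push(C) -> stack = [C], depth=1
Final depth = 1

1


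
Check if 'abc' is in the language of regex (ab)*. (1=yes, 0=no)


Pattern: (ab)*
String: 'abc'
Pattern requires: zero or more repetitions of 'ab'
Length 3 is odd -> cannot be (ab)* -> no match
Result: 0

0


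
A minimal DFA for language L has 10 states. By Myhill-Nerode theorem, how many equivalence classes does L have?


Myhill-Nerode theorem:
Number of equivalence classes = number of states in minimal DFA
Minimal DFA states = 10
Therefore equivalence classes = 10

10


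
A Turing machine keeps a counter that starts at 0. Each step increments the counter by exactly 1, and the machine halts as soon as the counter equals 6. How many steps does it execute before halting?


Counter starts at 0. Counting sequence:
  Step 1: counter = 1
  Step 2: counter = 2
  Step 3: counter = 3
  Step 4: counter = 4
  Step 5: counter = 5
  Step 6: counter = 6
Counter reached 6 -> halt
Total steps = 6

6


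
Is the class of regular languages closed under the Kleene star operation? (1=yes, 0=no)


Regular languages are closed under:
- Union (DFA product construction)
- Intersection (DFA product construction)
- Complement (swap accept/reject states)
- Concatenation (NFA construction)
- Kleene star (NFA construction)
Kleene star is in this list
Therefore: closed

1


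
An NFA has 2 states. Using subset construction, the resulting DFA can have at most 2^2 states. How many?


NFA has 2 states
Subset construction: each DFA state = subset of NFA states
Maximum subsets = 2^2
2^2 = 4

4


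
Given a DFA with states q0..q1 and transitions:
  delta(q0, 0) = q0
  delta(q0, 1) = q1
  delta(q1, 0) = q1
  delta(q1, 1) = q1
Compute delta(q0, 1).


Looking up transition function:
delta(q0, 1) in the table
Row: q0, Column: 1
Result: q1

q1


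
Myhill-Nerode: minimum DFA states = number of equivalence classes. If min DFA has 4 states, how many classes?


Myhill-Nerode theorem:
Number of equivalence classes = number of states in minimal DFA
Minimal DFA states = 4
Therefore equivalence classes = 4

4


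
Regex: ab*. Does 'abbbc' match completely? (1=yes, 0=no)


Pattern: ab*
String: 'abbbc'
Pattern requires: exactly one 'a' followed by zero or more 'b's
First char is 'a' -> OK
Rest 'bbbc': all b's? No
Result: 0

0


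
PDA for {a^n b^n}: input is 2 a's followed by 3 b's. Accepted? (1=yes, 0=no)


Language requires equal numbers of a's and b's
PDA pushes for each 'a', pops for each 'b'
Number of a's = 2
Number of b's = 3
2 != 3 -> Reject

0


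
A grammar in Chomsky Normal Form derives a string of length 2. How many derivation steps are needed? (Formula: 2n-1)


Chomsky Normal Form derivation:
String length n = 2
Each step either:
  - Splits a nonterminal into two (n-1 such steps)
  - Converts a nonterminal to terminal (n such steps)
Total = (n-1) + n = 2n - 1
= 2(2) - 1
= 4 - 1
= 3

3


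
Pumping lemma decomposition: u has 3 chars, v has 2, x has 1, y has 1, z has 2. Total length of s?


|s| = |u| + |v| + |x| + |y| + |z|
= 3 + 2 + 1 + 1 + 2
= 5 + 1 + 3
= 6 + 3
= 9

9


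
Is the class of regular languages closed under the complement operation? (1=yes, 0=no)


Regular languages are closed under:
- Union (DFA product construction)
- Intersection (DFA product construction)
- Complement (swap accept/reject states)
- Concatenation (NFA construction)
- Kleene star (NFA construction)
complement is in this list
Therefore: closed

1


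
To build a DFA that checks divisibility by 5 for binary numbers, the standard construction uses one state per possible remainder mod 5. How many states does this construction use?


Divisibility by 5 is tracked via the remainder mod 5: 0, 1, ..., 4
The construction assigns one state to each remainder
Number of remainders = 5

5


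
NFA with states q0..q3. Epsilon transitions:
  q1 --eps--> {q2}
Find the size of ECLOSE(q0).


Starting from q0
Initialize closure = {q0}
q0 has no outgoing epsilon transitions -> nothing to add
Final closure: {q0}
Size = 1

1


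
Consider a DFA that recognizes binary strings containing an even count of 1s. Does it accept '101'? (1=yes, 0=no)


DFA has 2 states: q_even (start, accept=yes) and q_odd
Processing string '101' character by character:
  Position 0: read '1', 1-count=1 -> q_odd
  Position 1: read '0', 1-count=1 -> q_odd (no change)
  Position 2: read '1', 1-count=2 -> q_even
Final state: q_even, total 1s = 2 (even); the DFA requires an even count -> accept

1


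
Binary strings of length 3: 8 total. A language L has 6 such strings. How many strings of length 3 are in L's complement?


Alphabet: {0,1}
String length: 3
Total strings of length 3 = 2^3 = 8
Strings in L = 6
Complement = total - |L|
= 8 - 6
= 2

2


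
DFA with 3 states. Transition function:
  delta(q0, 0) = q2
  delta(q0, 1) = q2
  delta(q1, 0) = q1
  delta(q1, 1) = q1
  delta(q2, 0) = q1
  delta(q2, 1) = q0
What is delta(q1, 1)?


Looking up transition function:
delta(q1, 1) in the table
Row: q1, Column: 1
Result: q1

q1


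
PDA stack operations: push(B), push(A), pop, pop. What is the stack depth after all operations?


Tracing stack operations:
  push(B) -> stack = [B], depth=1
  push(A) -> stack = [B,A], depth=2
  pop -> removed A, stack = [B], depth=1
  pop -> removed B, stack = [], depth=0
Final depth = 0

0


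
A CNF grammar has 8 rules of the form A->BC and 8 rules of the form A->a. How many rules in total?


CNF allows two rule forms:
  A -> BC (binary): 8 rules
  A -> a (terminal): 8 rules
Total = 8 + 8 = 16

16


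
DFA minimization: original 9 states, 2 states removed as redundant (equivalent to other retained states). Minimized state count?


Original DFA: 9 states
Redundant states removed: 2
Minimized states = original - removed
= 9 - 2
= 7

7


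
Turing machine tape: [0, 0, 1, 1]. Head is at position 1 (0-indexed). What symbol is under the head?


Tape: [0, 0, 1, 1]
Positions: 0 1 2 3
Values:    0 0 1 1
Head at position 1
tape[1] = 0

0


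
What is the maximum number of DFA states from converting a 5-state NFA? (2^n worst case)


NFA has 5 states
Subset construction: each DFA state = subset of NFA states
Maximum subsets = 2^5
2^5 = 32

32


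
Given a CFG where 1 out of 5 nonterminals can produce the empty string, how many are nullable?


Nonterminals: {S, A, B, C, D}
A nonterminal is nullable if it can derive epsilon
Counting nullable nonterminals: 1
Total nullable = 1

1


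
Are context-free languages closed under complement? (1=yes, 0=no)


CFL closure properties:
  Closed under: union, concatenation, Kleene star
  NOT closed under: intersection, complement
Operation 'complement' is in not-closed list -> No (not closed)

0


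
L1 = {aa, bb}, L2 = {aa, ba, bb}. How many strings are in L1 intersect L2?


L1 = {aa, bb}
L2 = {aa, ba, bb}
Checking each string in L1 against L2:
  'aa': in L2? Yes
  'bb': in L2? Yes
Intersection = {aa, bb}
|L1 ∩ L2| = 2

2


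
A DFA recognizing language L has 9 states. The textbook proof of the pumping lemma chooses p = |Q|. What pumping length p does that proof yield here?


Pumping lemma for regular languages (standard proof):
Take p = |Q|, the number of DFA states.
Any string of length >= |Q| passes through |Q|+1 states while reading its first |Q| symbols,
so by pigeonhole some state repeats, giving the loop that can be pumped.
Here |Q| = 9
Therefore the proof uses p = 9

9


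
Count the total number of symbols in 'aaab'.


String: 'aaab'
Counting characters:
  'a' appears 3 time(s)
  'b' appears 1 time(s)
Total length = 3 + 1 = 4

4
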